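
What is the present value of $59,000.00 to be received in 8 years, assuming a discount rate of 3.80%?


Present value formula: PV = FV / (1 + r)^t
PV = $59,000.00 / (1 + 0.038)^8
PV = $59,000.00 / 1.3476553
PV = $43,779.74

PV = FV / (1 + r)^t = $43,779.74


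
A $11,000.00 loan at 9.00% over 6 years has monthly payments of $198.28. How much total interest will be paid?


Total paid over the life of the loan = PMT × n.
Total paid = $198.28 × 72 = $14,276.16
Total interest = total paid − principal = $14,276.16 − $11,000.00 = $3,276.16

Total interest = (PMT × n) - PV = $3,276.16


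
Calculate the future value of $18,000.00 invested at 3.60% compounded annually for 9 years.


Compound interest formula: A = P(1 + r/n)^(nt)
A = $18,000.00 × (1 + 0.036/1)^(1 × 9)
Growth factor: (1 + 0.036/1)^9 = 1.3747945
A = $18,000.00 × 1.3747945
A = $24,746.30

A = P(1 + r/n)^(nt) = $24,746.30


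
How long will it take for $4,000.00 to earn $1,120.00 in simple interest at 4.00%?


Rearrange the simple interest formula for t:
I = P × r × t  ⇒  t = I / (P × r)
t = $1,120.00 / ($4,000.00 × 0.04)
t = 7

t = I/(P×r) = 7 years


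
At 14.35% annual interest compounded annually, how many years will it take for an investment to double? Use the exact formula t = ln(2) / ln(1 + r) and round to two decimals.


Doubling condition: (1 + r)^t = 2
Take ln of both sides: t × ln(1 + r) = ln(2)
t = ln(2) / ln(1 + r)
t = 0.693147 / 0.134094
t = 5.17

t = ln(2) / ln(1 + r) = 5.17 years


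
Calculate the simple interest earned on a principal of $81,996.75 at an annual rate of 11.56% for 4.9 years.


Simple interest formula: I = P × r × t
I = $81,996.75 × 0.1156 × 4.9
I = $46,446.24

I = P × r × t = $46,446.24


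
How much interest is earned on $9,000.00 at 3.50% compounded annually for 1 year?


Compound interest earned = final amount − principal.
A = P(1 + r/n)^(nt) = $9,000.00 × (1 + 0.035/1)^(1 × 1) = $9,315.00
Interest = A − P = $9,315.00 − $9,000.00 = $315.00

Interest = A - P = $315.00


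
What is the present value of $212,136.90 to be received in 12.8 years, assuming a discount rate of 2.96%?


Present value formula: PV = FV / (1 + r)^t
PV = $212,136.90 / (1 + 0.0296)^12.8
PV = $212,136.90 / 1.45263744
PV = $146,035.68

PV = FV / (1 + r)^t = $146,035.68


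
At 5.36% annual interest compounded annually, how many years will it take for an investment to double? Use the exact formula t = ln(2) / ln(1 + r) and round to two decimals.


Doubling condition: (1 + r)^t = 2
Take ln of both sides: t × ln(1 + r) = ln(2)
t = ln(2) / ln(1 + r)
t = 0.693147 / 0.052213
t = 13.28

t = ln(2) / ln(1 + r) = 13.28 years


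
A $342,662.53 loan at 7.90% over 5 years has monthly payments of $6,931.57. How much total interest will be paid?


Total paid over the life of the loan = PMT × n.
Total paid = $6,931.57 × 60 = $415,894.20
Total interest = total paid − principal = $415,894.20 − $342,662.53 = $73,231.67

Total interest = (PMT × n) - PV = $73,231.67


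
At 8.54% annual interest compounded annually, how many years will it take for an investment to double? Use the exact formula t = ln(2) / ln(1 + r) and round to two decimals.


Doubling condition: (1 + r)^t = 2
Take ln of both sides: t × ln(1 + r) = ln(2)
t = ln(2) / ln(1 + r)
t = 0.693147 / 0.081949
t = 8.46

t = ln(2) / ln(1 + r) = 8.46 years


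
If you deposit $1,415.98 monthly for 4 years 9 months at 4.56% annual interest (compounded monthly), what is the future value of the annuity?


Future value of an ordinary annuity: FV = PMT × ((1 + r)^n − 1) / r
Monthly rate r = 0.0456/12 = 0.0038, n = 57
FV = $1,415.98 × ((1 + 0.0456/12)^57 − 1) / (0.0456/12)
FV = $1,415.98 × 63.509892
FV = $89,928.74

FV = PMT × ((1+r)^n - 1)/r = $89,928.74


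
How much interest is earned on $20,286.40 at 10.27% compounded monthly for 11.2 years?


Compound interest earned = final amount − principal.
A = P(1 + r/n)^(nt) = $20,286.40 × (1 + 0.1027/12)^(12 × 11.2) = $63,770.87
Interest = A − P = $63,770.87 − $20,286.40 = $43,484.47

Interest = A - P = $43,484.47


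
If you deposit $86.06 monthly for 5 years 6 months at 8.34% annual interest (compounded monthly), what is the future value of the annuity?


Future value of an ordinary annuity: FV = PMT × ((1 + r)^n − 1) / r
Monthly rate r = 0.0834/12 = 0.00695, n = 66
FV = $86.06 × ((1 + 0.0834/12)^66 − 1) / (0.0834/12)
FV = $86.06 × 83.382437
FV = $7,175.89

FV = PMT × ((1+r)^n - 1)/r = $7,175.89


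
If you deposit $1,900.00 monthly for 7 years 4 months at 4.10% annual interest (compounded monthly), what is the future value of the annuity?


Future value of an ordinary annuity: FV = PMT × ((1 + r)^n − 1) / r
Monthly rate r = 0.041/12 ≈ 0.00341667, n = 88
FV = $1,900.00 × ((1 + 0.041/12)^88 − 1) / (0.041/12)
FV = $1,900.00 × 102.458624
FV = $194,671.39

FV = PMT × ((1+r)^n - 1)/r = $194,671.39


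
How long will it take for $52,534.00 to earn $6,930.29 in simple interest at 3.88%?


Rearrange the simple interest formula for t:
I = P × r × t  ⇒  t = I / (P × r)
t = $6,930.29 / ($52,534.00 × 0.0388)
t = 3.4

t = I/(P×r) = 3.4 years


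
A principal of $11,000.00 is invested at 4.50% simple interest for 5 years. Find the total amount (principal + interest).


Total amount formula: A = P(1 + rt) = P + P·r·t
Interest: I = P × r × t = $11,000.00 × 0.045 × 5 = $2,475.00
A = P + I = $11,000.00 + $2,475.00 = $13,475.00

A = P + I = P(1 + rt) = $13,475.00


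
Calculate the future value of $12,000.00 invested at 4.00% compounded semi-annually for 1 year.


Compound interest formula: A = P(1 + r/n)^(nt)
A = $12,000.00 × (1 + 0.04/2)^(2 × 1)
Growth factor: (1 + 0.04/2)^2 = 1.040400
A = $12,000.00 × 1.040400
A = $12,484.80

A = P(1 + r/n)^(nt) = $12,484.80


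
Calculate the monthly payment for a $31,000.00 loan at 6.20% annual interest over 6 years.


Loan payment formula: PMT = PV × r / (1 − (1 + r)^(−n))
Monthly rate r = 0.062/12 ≈ 0.00516667, n = 72 months
Denominator: 1 − (1 + 0.062/12)^(−72) = 0.309985
PMT = $31,000.00 × (0.062/12) / 0.309985
PMT = $516.69 per month

PMT = PV × r / (1-(1+r)^(-n)) = $516.69/month


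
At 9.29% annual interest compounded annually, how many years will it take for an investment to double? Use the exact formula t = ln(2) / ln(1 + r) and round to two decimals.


Doubling condition: (1 + r)^t = 2
Take ln of both sides: t × ln(1 + r) = ln(2)
t = ln(2) / ln(1 + r)
t = 0.693147 / 0.088835
t = 7.80

t = ln(2) / ln(1 + r) = 7.80 years


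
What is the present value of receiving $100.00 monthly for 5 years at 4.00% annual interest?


Present value of an ordinary annuity: PV = PMT × (1 − (1 + r)^(−n)) / r
Monthly rate r = 0.04/12 ≈ 0.00333333, n = 60
PV = $100.00 × (1 − (1 + 0.04/12)^(−60)) / (0.04/12)
PV = $100.00 × 54.299069
PV = $5,429.91

PV = PMT × (1-(1+r)^(-n))/r = $5,429.91


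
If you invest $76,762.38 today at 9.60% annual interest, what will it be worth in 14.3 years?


Future value formula: FV = PV × (1 + r)^t
FV = $76,762.38 × (1 + 0.096)^14.3
FV = $76,762.38 × 3.7092912
FV = $284,734.02

FV = PV × (1 + r)^t = $284,734.02


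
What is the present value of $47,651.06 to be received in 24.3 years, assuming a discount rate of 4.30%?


Present value formula: PV = FV / (1 + r)^t
PV = $47,651.06 / (1 + 0.043)^24.3
PV = $47,651.06 / 2.781690
PV = $17,130.26

PV = FV / (1 + r)^t = $17,130.26


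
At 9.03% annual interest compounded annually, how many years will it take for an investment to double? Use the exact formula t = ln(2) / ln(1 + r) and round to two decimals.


Doubling condition: (1 + r)^t = 2
Take ln of both sides: t × ln(1 + r) = ln(2)
t = ln(2) / ln(1 + r)
t = 0.693147 / 0.086453
t = 8.02

t = ln(2) / ln(1 + r) = 8.02 years


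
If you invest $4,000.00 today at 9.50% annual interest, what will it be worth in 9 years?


Future value formula: FV = PV × (1 + r)^t
FV = $4,000.00 × (1 + 0.095)^9
FV = $4,000.00 × 2.263222
FV = $9,052.89

FV = PV × (1 + r)^t = $9,052.89


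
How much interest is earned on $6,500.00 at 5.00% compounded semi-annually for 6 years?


Compound interest earned = final amount − principal.
A = P(1 + r/n)^(nt) = $6,500.00 × (1 + 0.05/2)^(2 × 6) = $8,741.78
Interest = A − P = $8,741.78 − $6,500.00 = $2,241.78

Interest = A - P = $2,241.78


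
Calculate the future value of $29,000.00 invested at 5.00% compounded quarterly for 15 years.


Compound interest formula: A = P(1 + r/n)^(nt)
A = $29,000.00 × (1 + 0.05/4)^(4 × 15)
Growth factor: (1 + 0.05/4)^60 = 2.1071813
A = $29,000.00 × 2.1071813
A = $61,108.26

A = P(1 + r/n)^(nt) = $61,108.26


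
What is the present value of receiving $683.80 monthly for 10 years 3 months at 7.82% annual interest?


Present value of an ordinary annuity: PV = PMT × (1 − (1 + r)^(−n)) / r
Monthly rate r = 0.0782/12 ≈ 0.00651667, n = 123
PV = $683.80 × (1 − (1 + 0.0782/12)^(−123)) / (0.0782/12)
PV = $683.80 × 84.429484
PV = $57,732.88

PV = PMT × (1-(1+r)^(-n))/r = $57,732.88


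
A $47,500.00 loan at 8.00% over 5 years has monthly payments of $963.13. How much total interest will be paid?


Total paid over the life of the loan = PMT × n.
Total paid = $963.13 × 60 = $57,787.80
Total interest = total paid − principal = $57,787.80 − $47,500.00 = $10,287.80

Total interest = (PMT × n) - PV = $10,287.80


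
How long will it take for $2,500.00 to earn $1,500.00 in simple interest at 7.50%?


Rearrange the simple interest formula for t:
I = P × r × t  ⇒  t = I / (P × r)
t = $1,500.00 / ($2,500.00 × 0.075)
t = 8

t = I/(P×r) = 8 years


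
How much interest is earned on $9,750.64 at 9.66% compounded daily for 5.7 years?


Compound interest earned = final amount − principal.
A = P(1 + r/n)^(nt) = $9,750.64 × (1 + 0.0966/365)^(365 × 5.7) = $16,909.58
Interest = A − P = $16,909.58 − $9,750.64 = $7,158.94

Interest = A - P = $7,158.94


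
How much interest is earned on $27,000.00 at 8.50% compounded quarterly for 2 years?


Compound interest earned = final amount − principal.
A = P(1 + r/n)^(nt) = $27,000.00 × (1 + 0.085/4)^(4 × 2) = $31,946.28
Interest = A − P = $31,946.28 − $27,000.00 = $4,946.28

Interest = A - P = $4,946.28


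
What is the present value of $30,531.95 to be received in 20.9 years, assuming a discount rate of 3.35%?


Present value formula: PV = FV / (1 + r)^t
PV = $30,531.95 / (1 + 0.0335)^20.9
PV = $30,531.95 / 1.991082
PV = $15,334.35

PV = FV / (1 + r)^t = $15,334.35


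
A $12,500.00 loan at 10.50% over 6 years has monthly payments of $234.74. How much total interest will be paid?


Total paid over the life of the loan = PMT × n.
Total paid = $234.74 × 72 = $16,901.28
Total interest = total paid − principal = $16,901.28 − $12,500.00 = $4,401.28

Total interest = (PMT × n) - PV = $4,401.28


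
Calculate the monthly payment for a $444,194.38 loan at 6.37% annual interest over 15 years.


Loan payment formula: PMT = PV × r / (1 − (1 + r)^(−n))
Monthly rate r = 0.0637/12 ≈ 0.00530833, n = 180 months
Denominator: 1 − (1 + 0.0637/12)^(−180) = 0.614407
PMT = $444,194.38 × (0.0637/12) / 0.614407
PMT = $3,837.74 per month

PMT = PV × r / (1-(1+r)^(-n)) = $3,837.74/month


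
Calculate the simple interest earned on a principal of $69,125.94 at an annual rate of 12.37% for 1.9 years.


Simple interest formula: I = P × r × t
I = $69,125.94 × 0.1237 × 1.9
I = $16,246.67

I = P × r × t = $16,246.67


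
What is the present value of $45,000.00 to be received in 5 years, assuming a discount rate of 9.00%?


Present value formula: PV = FV / (1 + r)^t
PV = $45,000.00 / (1 + 0.09)^5
PV = $45,000.00 / 1.538624
PV = $29,246.91

PV = FV / (1 + r)^t = $29,246.91


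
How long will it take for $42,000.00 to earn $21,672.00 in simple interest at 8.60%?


Rearrange the simple interest formula for t:
I = P × r × t  ⇒  t = I / (P × r)
t = $21,672.00 / ($42,000.00 × 0.086)
t = 6

t = I/(P×r) = 6 years


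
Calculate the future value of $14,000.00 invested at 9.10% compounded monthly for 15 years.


Compound interest formula: A = P(1 + r/n)^(nt)
A = $14,000.00 × (1 + 0.091/12)^(12 × 15)
Growth factor: (1 + 0.091/12)^180 = 3.8956104
A = $14,000.00 × 3.8956104
A = $54,538.55

A = P(1 + r/n)^(nt) = $54,538.55


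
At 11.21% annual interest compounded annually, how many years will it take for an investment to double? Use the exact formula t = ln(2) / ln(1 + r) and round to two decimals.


Doubling condition: (1 + r)^t = 2
Take ln of both sides: t × ln(1 + r) = ln(2)
t = ln(2) / ln(1 + r)
t = 0.693147 / 0.106250
t = 6.52

t = ln(2) / ln(1 + r) = 6.52 years


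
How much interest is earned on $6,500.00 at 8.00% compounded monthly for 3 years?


Compound interest earned = final amount − principal.
A = P(1 + r/n)^(nt) = $6,500.00 × (1 + 0.08/12)^(12 × 3) = $8,256.54
Interest = A − P = $8,256.54 − $6,500.00 = $1,756.54

Interest = A - P = $1,756.54


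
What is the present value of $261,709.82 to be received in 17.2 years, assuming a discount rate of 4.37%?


Present value formula: PV = FV / (1 + r)^t
PV = $261,709.82 / (1 + 0.0437)^17.2
PV = $261,709.82 / 2.0869006
PV = $125,405.98

PV = FV / (1 + r)^t = $125,405.98


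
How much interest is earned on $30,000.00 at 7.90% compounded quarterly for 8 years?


Compound interest earned = final amount − principal.
A = P(1 + r/n)^(nt) = $30,000.00 × (1 + 0.079/4)^(4 × 8) = $56,094.48
Interest = A − P = $56,094.48 − $30,000.00 = $26,094.48

Interest = A - P = $26,094.48


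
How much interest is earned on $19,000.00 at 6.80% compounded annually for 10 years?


Compound interest earned = final amount − principal.
A = P(1 + r/n)^(nt) = $19,000.00 × (1 + 0.068/1)^(1 × 10) = $36,683.11
Interest = A − P = $36,683.11 − $19,000.00 = $17,683.11

Interest = A - P = $17,683.11


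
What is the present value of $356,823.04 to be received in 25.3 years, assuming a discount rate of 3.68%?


Present value formula: PV = FV / (1 + r)^t
PV = $356,823.04 / (1 + 0.0368)^25.3
PV = $356,823.04 / 2.4950727
PV = $143,011.08

PV = FV / (1 + r)^t = $143,011.08


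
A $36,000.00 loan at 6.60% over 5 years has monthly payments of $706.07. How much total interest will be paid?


Total paid over the life of the loan = PMT × n.
Total paid = $706.07 × 60 = $42,364.20
Total interest = total paid − principal = $42,364.20 − $36,000.00 = $6,364.20

Total interest = (PMT × n) - PV = $6,364.20


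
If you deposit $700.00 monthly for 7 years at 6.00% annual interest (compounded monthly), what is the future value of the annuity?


Future value of an ordinary annuity: FV = PMT × ((1 + r)^n − 1) / r
Monthly rate r = 0.06/12 = 0.005, n = 84
FV = $700.00 × ((1 + 0.06/12)^84 − 1) / (0.06/12)
FV = $700.00 × 104.073927
FV = $72,851.75

FV = PMT × ((1+r)^n - 1)/r = $72,851.75


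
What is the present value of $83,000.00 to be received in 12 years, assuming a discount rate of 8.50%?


Present value formula: PV = FV / (1 + r)^t
PV = $83,000.00 / (1 + 0.085)^12
PV = $83,000.00 / 2.661686
PV = $31,183.24

PV = FV / (1 + r)^t = $31,183.24


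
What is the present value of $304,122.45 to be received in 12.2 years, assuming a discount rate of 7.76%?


Present value formula: PV = FV / (1 + r)^t
PV = $304,122.45 / (1 + 0.0776)^12.2
PV = $304,122.45 / 2.488757
PV = $122,198.53

PV = FV / (1 + r)^t = $122,198.53


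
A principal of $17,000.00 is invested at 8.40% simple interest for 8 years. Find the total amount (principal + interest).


Total amount formula: A = P(1 + rt) = P + P·r·t
Interest: I = P × r × t = $17,000.00 × 0.084 × 8 = $11,424.00
A = P + I = $17,000.00 + $11,424.00 = $28,424.00

A = P + I = P(1 + rt) = $28,424.00


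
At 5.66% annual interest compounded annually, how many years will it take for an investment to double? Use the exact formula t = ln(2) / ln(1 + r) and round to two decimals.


Doubling condition: (1 + r)^t = 2
Take ln of both sides: t × ln(1 + r) = ln(2)
t = ln(2) / ln(1 + r)
t = 0.693147 / 0.055056
t = 12.59

t = ln(2) / ln(1 + r) = 12.59 years


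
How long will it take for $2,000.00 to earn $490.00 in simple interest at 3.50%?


Rearrange the simple interest formula for t:
I = P × r × t  ⇒  t = I / (P × r)
t = $490.00 / ($2,000.00 × 0.035)
t = 7

t = I/(P×r) = 7 years


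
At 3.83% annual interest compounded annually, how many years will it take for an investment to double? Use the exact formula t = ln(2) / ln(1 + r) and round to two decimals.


Doubling condition: (1 + r)^t = 2
Take ln of both sides: t × ln(1 + r) = ln(2)
t = ln(2) / ln(1 + r)
t = 0.693147 / 0.037585
t = 18.44

t = ln(2) / ln(1 + r) = 18.44 years


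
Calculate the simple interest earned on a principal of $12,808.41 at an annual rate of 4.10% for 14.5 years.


Simple interest formula: I = P × r × t
I = $12,808.41 × 0.041 × 14.5
I = $7,614.60

I = P × r × t = $7,614.60


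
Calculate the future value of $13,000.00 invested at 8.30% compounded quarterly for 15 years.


Compound interest formula: A = P(1 + r/n)^(nt)
A = $13,000.00 × (1 + 0.083/4)^(4 × 15)
Growth factor: (1 + 0.083/4)^60 = 3.428967
A = $13,000.00 × 3.428967
A = $44,576.57

A = P(1 + r/n)^(nt) = $44,576.57


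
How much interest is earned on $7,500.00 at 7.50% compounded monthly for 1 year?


Compound interest earned = final amount − principal.
A = P(1 + r/n)^(nt) = $7,500.00 × (1 + 0.075/12)^(12 × 1) = $8,082.24
Interest = A − P = $8,082.24 − $7,500.00 = $582.24

Interest = A - P = $582.24


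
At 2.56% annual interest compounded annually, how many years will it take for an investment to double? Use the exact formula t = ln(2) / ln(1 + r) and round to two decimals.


Doubling condition: (1 + r)^t = 2
Take ln of both sides: t × ln(1 + r) = ln(2)
t = ln(2) / ln(1 + r)
t = 0.693147 / 0.025278
t = 27.42

t = ln(2) / ln(1 + r) = 27.42 years


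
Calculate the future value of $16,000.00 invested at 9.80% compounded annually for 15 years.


Compound interest formula: A = P(1 + r/n)^(nt)
A = $16,000.00 × (1 + 0.098/1)^(1 × 15)
Growth factor: (1 + 0.098/1)^15 = 4.064762
A = $16,000.00 × 4.064762
A = $65,036.19

A = P(1 + r/n)^(nt) = $65,036.19


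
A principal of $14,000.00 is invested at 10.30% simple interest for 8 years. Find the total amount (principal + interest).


Total amount formula: A = P(1 + rt) = P + P·r·t
Interest: I = P × r × t = $14,000.00 × 0.103 × 8 = $11,536.00
A = P + I = $14,000.00 + $11,536.00 = $25,536.00

A = P + I = P(1 + rt) = $25,536.00


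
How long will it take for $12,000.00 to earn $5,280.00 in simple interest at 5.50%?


Rearrange the simple interest formula for t:
I = P × r × t  ⇒  t = I / (P × r)
t = $5,280.00 / ($12,000.00 × 0.055)
t = 8

t = I/(P×r) = 8 years


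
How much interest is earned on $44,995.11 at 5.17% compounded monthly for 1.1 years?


Compound interest earned = final amount − principal.
A = P(1 + r/n)^(nt) = $44,995.11 × (1 + 0.0517/12)^(12 × 1.1) = $47,622.32
Interest = A − P = $47,622.32 − $44,995.11 = $2,627.21

Interest = A - P = $2,627.21


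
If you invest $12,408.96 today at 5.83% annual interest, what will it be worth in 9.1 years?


Future value formula: FV = PV × (1 + r)^t
FV = $12,408.96 × (1 + 0.0583)^9.1
FV = $12,408.96 × 1.674712
FV = $20,781.43

FV = PV × (1 + r)^t = $20,781.43


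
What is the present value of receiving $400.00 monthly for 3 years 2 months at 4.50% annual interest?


Present value of an ordinary annuity: PV = PMT × (1 − (1 + r)^(−n)) / r
Monthly rate r = 0.045/12 = 0.00375, n = 38
PV = $400.00 × (1 − (1 + 0.045/12)^(−38)) / (0.045/12)
PV = $400.00 × 35.355011
PV = $14,142.00

PV = PMT × (1-(1+r)^(-n))/r = $14,142.00


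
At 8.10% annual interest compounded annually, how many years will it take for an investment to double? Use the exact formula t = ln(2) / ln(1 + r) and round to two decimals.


Doubling condition: (1 + r)^t = 2
Take ln of both sides: t × ln(1 + r) = ln(2)
t = ln(2) / ln(1 + r)
t = 0.693147 / 0.077887
t = 8.90

t = ln(2) / ln(1 + r) = 8.90 years


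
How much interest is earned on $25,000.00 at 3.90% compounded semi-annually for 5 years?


Compound interest earned = final amount − principal.
A = P(1 + r/n)^(nt) = $25,000.00 × (1 + 0.039/2)^(2 × 5) = $30,325.80
Interest = A − P = $30,325.80 − $25,000.00 = $5,325.80

Interest = A - P = $5,325.80


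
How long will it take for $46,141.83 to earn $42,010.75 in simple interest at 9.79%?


Rearrange the simple interest formula for t:
I = P × r × t  ⇒  t = I / (P × r)
t = $42,010.75 / ($46,141.83 × 0.0979)
t = 9.3

t = I/(P×r) = 9.3 years


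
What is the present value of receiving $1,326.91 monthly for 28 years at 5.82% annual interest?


Present value of an ordinary annuity: PV = PMT × (1 − (1 + r)^(−n)) / r
Monthly rate r = 0.0582/12 = 0.00485, n = 336
PV = $1,326.91 × (1 − (1 + 0.0582/12)^(−336)) / (0.0582/12)
PV = $1,326.91 × 165.612048
PV = $219,752.28

PV = PMT × (1-(1+r)^(-n))/r = $219,752.28


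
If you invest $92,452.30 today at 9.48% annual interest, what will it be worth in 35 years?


Future value formula: FV = PV × (1 + r)^t
FV = $92,452.30 × (1 + 0.0948)^35
FV = $92,452.30 × 23.80770902
FV = $2,201,077.46

FV = PV × (1 + r)^t = $2,201,077.46


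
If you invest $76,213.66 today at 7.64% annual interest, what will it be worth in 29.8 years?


Future value formula: FV = PV × (1 + r)^t
FV = $76,213.66 × (1 + 0.0764)^29.8
FV = $76,213.66 × 8.9704852
FV = $683,673.51

FV = PV × (1 + r)^t = $683,673.51


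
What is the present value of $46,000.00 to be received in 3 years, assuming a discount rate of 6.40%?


Present value formula: PV = FV / (1 + r)^t
PV = $46,000.00 / (1 + 0.064)^3
PV = $46,000.00 / 1.2045501
PV = $38,188.53

PV = FV / (1 + r)^t = $38,188.53


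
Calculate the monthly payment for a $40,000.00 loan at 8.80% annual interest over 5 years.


Loan payment formula: PMT = PV × r / (1 − (1 + r)^(−n))
Monthly rate r = 0.088/12 ≈ 0.00733333, n = 60 months
Denominator: 1 − (1 + 0.088/12)^(−60) = 0.354929
PMT = $40,000.00 × (0.088/12) / 0.354929
PMT = $826.46 per month

PMT = PV × r / (1-(1+r)^(-n)) = $826.46/month


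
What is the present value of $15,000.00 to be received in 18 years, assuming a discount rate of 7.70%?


Present value formula: PV = FV / (1 + r)^t
PV = $15,000.00 / (1 + 0.077)^18
PV = $15,000.00 / 3.800867
PV = $3,946.47

PV = FV / (1 + r)^t = $3,946.47


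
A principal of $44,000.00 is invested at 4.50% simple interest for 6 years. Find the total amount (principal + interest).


Total amount formula: A = P(1 + rt) = P + P·r·t
Interest: I = P × r × t = $44,000.00 × 0.045 × 6 = $11,880.00
A = P + I = $44,000.00 + $11,880.00 = $55,880.00

A = P + I = P(1 + rt) = $55,880.00


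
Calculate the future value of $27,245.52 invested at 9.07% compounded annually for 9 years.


Compound interest formula: A = P(1 + r/n)^(nt)
A = $27,245.52 × (1 + 0.0907/1)^(1 × 9)
Growth factor: (1 + 0.0907/1)^9 = 2.1844787
A = $27,245.52 × 2.1844787
A = $59,517.26

A = P(1 + r/n)^(nt) = $59,517.26


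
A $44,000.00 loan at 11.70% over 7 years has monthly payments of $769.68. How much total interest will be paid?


Total paid over the life of the loan = PMT × n.
Total paid = $769.68 × 84 = $64,653.12
Total interest = total paid − principal = $64,653.12 − $44,000.00 = $20,653.12

Total interest = (PMT × n) - PV = $20,653.12


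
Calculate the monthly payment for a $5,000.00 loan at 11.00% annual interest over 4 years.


Loan payment formula: PMT = PV × r / (1 − (1 + r)^(−n))
Monthly rate r = 0.11/12 ≈ 0.00916667, n = 48 months
Denominator: 1 − (1 + 0.11/12)^(−48) = 0.354671
PMT = $5,000.00 × (0.11/12) / 0.354671
PMT = $129.23 per month

PMT = PV × r / (1-(1+r)^(-n)) = $129.23/month


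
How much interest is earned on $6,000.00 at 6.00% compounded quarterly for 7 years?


Compound interest earned = final amount − principal.
A = P(1 + r/n)^(nt) = $6,000.00 × (1 + 0.06/4)^(4 × 7) = $9,103.33
Interest = A − P = $9,103.33 − $6,000.00 = $3,103.33

Interest = A - P = $3,103.33


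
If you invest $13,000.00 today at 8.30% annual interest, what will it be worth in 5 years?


Future value formula: FV = PV × (1 + r)^t
FV = $13,000.00 × (1 + 0.083)^5
FV = $13,000.00 × 1.489849
FV = $19,368.04

FV = PV × (1 + r)^t = $19,368.04


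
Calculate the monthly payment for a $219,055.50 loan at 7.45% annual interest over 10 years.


Loan payment formula: PMT = PV × r / (1 − (1 + r)^(−n))
Monthly rate r = 0.0745/12 ≈ 0.00620833, n = 120 months
Denominator: 1 − (1 + 0.0745/12)^(−120) = 0.5241711
PMT = $219,055.50 × (0.0745/12) / 0.5241711
PMT = $2,594.51 per month

PMT = PV × r / (1-(1+r)^(-n)) = $2,594.51/month


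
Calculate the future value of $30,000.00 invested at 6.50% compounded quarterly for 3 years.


Compound interest formula: A = P(1 + r/n)^(nt)
A = $30,000.00 × (1 + 0.065/4)^(4 × 3)
Growth factor: (1 + 0.065/4)^12 = 1.2134076
A = $30,000.00 × 1.2134076
A = $36,402.23

A = P(1 + r/n)^(nt) = $36,402.23


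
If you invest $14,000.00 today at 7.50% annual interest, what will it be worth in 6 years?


Future value formula: FV = PV × (1 + r)^t
FV = $14,000.00 × (1 + 0.075)^6
FV = $14,000.00 × 1.5433015
FV = $21,606.22

FV = PV × (1 + r)^t = $21,606.22


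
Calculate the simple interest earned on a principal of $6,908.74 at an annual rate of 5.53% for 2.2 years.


Simple interest formula: I = P × r × t
I = $6,908.74 × 0.0553 × 2.2
I = $840.52

I = P × r × t = $840.52


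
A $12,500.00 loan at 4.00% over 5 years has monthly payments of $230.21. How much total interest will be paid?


Total paid over the life of the loan = PMT × n.
Total paid = $230.21 × 60 = $13,812.60
Total interest = total paid − principal = $13,812.60 − $12,500.00 = $1,312.60

Total interest = (PMT × n) - PV = $1,312.60


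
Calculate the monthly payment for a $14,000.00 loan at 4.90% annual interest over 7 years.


Loan payment formula: PMT = PV × r / (1 − (1 + r)^(−n))
Monthly rate r = 0.049/12 ≈ 0.00408333, n = 84 months
Denominator: 1 − (1 + 0.049/12)^(−84) = 0.289866
PMT = $14,000.00 × (0.049/12) / 0.289866
PMT = $197.22 per month

PMT = PV × r / (1-(1+r)^(-n)) = $197.22/month


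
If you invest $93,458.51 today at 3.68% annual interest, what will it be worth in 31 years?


Future value formula: FV = PV × (1 + r)^t
FV = $93,458.51 × (1 + 0.0368)^31
FV = $93,458.51 × 3.0658058
FV = $286,525.64

FV = PV × (1 + r)^t = $286,525.64


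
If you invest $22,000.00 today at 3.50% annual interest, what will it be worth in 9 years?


Future value formula: FV = PV × (1 + r)^t
FV = $22,000.00 × (1 + 0.035)^9
FV = $22,000.00 × 1.3628974
FV = $29,983.74

FV = PV × (1 + r)^t = $29,983.74


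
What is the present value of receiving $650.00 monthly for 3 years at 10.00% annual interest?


Present value of an ordinary annuity: PV = PMT × (1 − (1 + r)^(−n)) / r
Monthly rate r = 0.1/12 ≈ 0.00833333, n = 36
PV = $650.00 × (1 − (1 + 0.1/12)^(−36)) / (0.1/12)
PV = $650.00 × 30.991236
PV = $20,144.30

PV = PMT × (1-(1+r)^(-n))/r = $20,144.30


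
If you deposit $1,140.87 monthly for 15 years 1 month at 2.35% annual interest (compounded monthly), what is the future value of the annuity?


Future value of an ordinary annuity: FV = PMT × ((1 + r)^n − 1) / r
Monthly rate r = 0.0235/12 ≈ 0.00195833, n = 181
FV = $1,140.87 × ((1 + 0.0235/12)^181 − 1) / (0.0235/12)
FV = $1,140.87 × 216.977544
FV = $247,543.17

FV = PMT × ((1+r)^n - 1)/r = $247,543.17


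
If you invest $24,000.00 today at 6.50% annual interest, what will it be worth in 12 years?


Future value formula: FV = PV × (1 + r)^t
FV = $24,000.00 × (1 + 0.065)^12
FV = $24,000.00 × 2.1290962
FV = $51,098.31

FV = PV × (1 + r)^t = $51,098.31


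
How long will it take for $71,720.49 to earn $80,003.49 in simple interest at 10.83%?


Rearrange the simple interest formula for t:
I = P × r × t  ⇒  t = I / (P × r)
t = $80,003.49 / ($71,720.49 × 0.1083)
t = 10.3

t = I/(P×r) = 10.3 years


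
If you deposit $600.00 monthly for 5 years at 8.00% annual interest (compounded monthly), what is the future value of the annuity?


Future value of an ordinary annuity: FV = PMT × ((1 + r)^n − 1) / r
Monthly rate r = 0.08/12 ≈ 0.00666667, n = 60
FV = $600.00 × ((1 + 0.08/12)^60 − 1) / (0.08/12)
FV = $600.00 × 73.476856
FV = $44,086.11

FV = PMT × ((1+r)^n - 1)/r = $44,086.11


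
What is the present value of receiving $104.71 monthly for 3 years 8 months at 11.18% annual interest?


Present value of an ordinary annuity: PV = PMT × (1 − (1 + r)^(−n)) / r
Monthly rate r = 0.1118/12 ≈ 0.00931667, n = 44
PV = $104.71 × (1 − (1 + 0.1118/12)^(−44)) / (0.1118/12)
PV = $104.71 × 35.961867
PV = $3,765.57

PV = PMT × (1-(1+r)^(-n))/r = $3,765.57


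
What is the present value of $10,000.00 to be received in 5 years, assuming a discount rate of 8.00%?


Present value formula: PV = FV / (1 + r)^t
PV = $10,000.00 / (1 + 0.08)^5
PV = $10,000.00 / 1.469328
PV = $6,805.83

PV = FV / (1 + r)^t = $6,805.83


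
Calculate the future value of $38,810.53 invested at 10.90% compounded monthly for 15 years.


Compound interest formula: A = P(1 + r/n)^(nt)
A = $38,810.53 × (1 + 0.109/12)^(12 × 15)
Growth factor: (1 + 0.109/12)^180 = 5.091737
A = $38,810.53 × 5.091737
A = $197,613.01

A = P(1 + r/n)^(nt) = $197,613.01


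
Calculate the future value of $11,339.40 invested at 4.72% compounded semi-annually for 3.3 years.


Compound interest formula: A = P(1 + r/n)^(nt)
A = $11,339.40 × (1 + 0.0472/2)^(2 × 3.3)
Growth factor: (1 + 0.0472/2)^6.6 = 1.166433
A = $11,339.40 × 1.166433
A = $13,226.65

A = P(1 + r/n)^(nt) = $13,226.65


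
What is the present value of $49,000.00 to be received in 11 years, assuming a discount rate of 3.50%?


Present value formula: PV = FV / (1 + r)^t
PV = $49,000.00 / (1 + 0.035)^11
PV = $49,000.00 / 1.4599697
PV = $33,562.34

PV = FV / (1 + r)^t = $33,562.34


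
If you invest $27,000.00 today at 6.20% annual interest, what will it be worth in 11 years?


Future value formula: FV = PV × (1 + r)^t
FV = $27,000.00 × (1 + 0.062)^11
FV = $27,000.00 × 1.938071
FV = $52,327.92

FV = PV × (1 + r)^t = $52,327.92


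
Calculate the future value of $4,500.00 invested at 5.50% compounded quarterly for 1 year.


Compound interest formula: A = P(1 + r/n)^(nt)
A = $4,500.00 × (1 + 0.055/4)^(4 × 1)
Growth factor: (1 + 0.055/4)^4 = 1.056145
A = $4,500.00 × 1.056145
A = $4,752.65

A = P(1 + r/n)^(nt) = $4,752.65


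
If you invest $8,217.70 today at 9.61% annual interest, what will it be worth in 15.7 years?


Future value formula: FV = PV × (1 + r)^t
FV = $8,217.70 × (1 + 0.0961)^15.7
FV = $8,217.70 × 4.223260
FV = $34,705.48

FV = PV × (1 + r)^t = $34,705.48


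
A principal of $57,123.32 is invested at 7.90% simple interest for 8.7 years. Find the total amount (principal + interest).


Total amount formula: A = P(1 + rt) = P + P·r·t
Interest: I = P × r × t = $57,123.32 × 0.079 × 8.7 = $39,260.86
A = P + I = $57,123.32 + $39,260.86 = $96,384.18

A = P + I = P(1 + rt) = $96,384.18


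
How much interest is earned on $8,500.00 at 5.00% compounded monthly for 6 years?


Compound interest earned = final amount − principal.
A = P(1 + r/n)^(nt) = $8,500.00 × (1 + 0.05/12)^(12 × 6) = $11,466.65
Interest = A − P = $11,466.65 − $8,500.00 = $2,966.65

Interest = A - P = $2,966.65


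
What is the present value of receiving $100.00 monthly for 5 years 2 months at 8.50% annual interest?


Present value of an ordinary annuity: PV = PMT × (1 − (1 + r)^(−n)) / r
Monthly rate r = 0.085/12 ≈ 0.00708333, n = 62
PV = $100.00 × (1 − (1 + 0.085/12)^(−62)) / (0.085/12)
PV = $100.00 × 50.036899
PV = $5,003.69

PV = PMT × (1-(1+r)^(-n))/r = $5,003.69


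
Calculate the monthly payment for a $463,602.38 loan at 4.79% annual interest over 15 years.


Loan payment formula: PMT = PV × r / (1 − (1 + r)^(−n))
Monthly rate r = 0.0479/12 ≈ 0.00399167, n = 180 months
Denominator: 1 − (1 + 0.0479/12)^(−180) = 0.5118194
PMT = $463,602.38 × (0.0479/12) / 0.5118194
PMT = $3,615.62 per month

PMT = PV × r / (1-(1+r)^(-n)) = $3,615.62/month


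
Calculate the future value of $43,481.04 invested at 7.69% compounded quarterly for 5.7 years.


Compound interest formula: A = P(1 + r/n)^(nt)
A = $43,481.04 × (1 + 0.0769/4)^(4 × 5.7)
Growth factor: (1 + 0.0769/4)^22.8 = 1.5436809
A = $43,481.04 × 1.5436809
A = $67,120.85

A = P(1 + r/n)^(nt) = $67,120.85


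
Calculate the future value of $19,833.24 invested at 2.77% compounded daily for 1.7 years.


Compound interest formula: A = P(1 + r/n)^(nt)
A = $19,833.24 × (1 + 0.0277/365)^(365 × 1.7)
Growth factor: (1 + 0.0277/365)^620.5 = 1.0482145
A = $19,833.24 × 1.0482145
A = $20,789.49

A = P(1 + r/n)^(nt) = $20,789.49


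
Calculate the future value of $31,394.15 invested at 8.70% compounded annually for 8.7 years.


Compound interest formula: A = P(1 + r/n)^(nt)
A = $31,394.15 × (1 + 0.087/1)^(1 × 8.7)
Growth factor: (1 + 0.087/1)^8.7 = 2.0663174
A = $31,394.15 × 2.0663174
A = $64,870.28

A = P(1 + r/n)^(nt) = $64,870.28


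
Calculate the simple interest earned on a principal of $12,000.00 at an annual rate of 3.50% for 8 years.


Simple interest formula: I = P × r × t
I = $12,000.00 × 0.035 × 8
I = $3,360.00

I = P × r × t = $3,360.00


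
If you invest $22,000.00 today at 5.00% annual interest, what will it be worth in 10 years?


Future value formula: FV = PV × (1 + r)^t
FV = $22,000.00 × (1 + 0.05)^10
FV = $22,000.00 × 1.6288946
FV = $35,835.68

FV = PV × (1 + r)^t = $35,835.68


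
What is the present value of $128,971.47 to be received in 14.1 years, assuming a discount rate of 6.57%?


Present value formula: PV = FV / (1 + r)^t
PV = $128,971.47 / (1 + 0.0657)^14.1
PV = $128,971.47 / 2.4527485
PV = $52,582.43

PV = FV / (1 + r)^t = $52,582.43


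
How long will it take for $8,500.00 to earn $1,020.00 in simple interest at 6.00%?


Rearrange the simple interest formula for t:
I = P × r × t  ⇒  t = I / (P × r)
t = $1,020.00 / ($8,500.00 × 0.06)
t = 2

t = I/(P×r) = 2 years


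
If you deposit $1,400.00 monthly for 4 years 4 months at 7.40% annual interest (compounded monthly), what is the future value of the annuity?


Future value of an ordinary annuity: FV = PMT × ((1 + r)^n − 1) / r
Monthly rate r = 0.074/12 ≈ 0.00616667, n = 52
FV = $1,400.00 × ((1 + 0.074/12)^52 − 1) / (0.074/12)
FV = $1,400.00 × 61.084848
FV = $85,518.79

FV = PMT × ((1+r)^n - 1)/r = $85,518.79


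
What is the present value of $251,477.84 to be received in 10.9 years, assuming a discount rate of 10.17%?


Present value formula: PV = FV / (1 + r)^t
PV = $251,477.84 / (1 + 0.1017)^10.9
PV = $251,477.84 / 2.874025
PV = $87,500.23

PV = FV / (1 + r)^t = $87,500.23


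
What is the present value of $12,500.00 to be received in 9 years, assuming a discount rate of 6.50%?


Present value formula: PV = FV / (1 + r)^t
PV = $12,500.00 / (1 + 0.065)^9
PV = $12,500.00 / 1.762570
PV = $7,091.92

PV = FV / (1 + r)^t = $7,091.92


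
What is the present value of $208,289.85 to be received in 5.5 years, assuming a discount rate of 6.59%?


Present value formula: PV = FV / (1 + r)^t
PV = $208,289.85 / (1 + 0.0659)^5.5
PV = $208,289.85 / 1.4204977
PV = $146,631.60

PV = FV / (1 + r)^t = $146,631.60


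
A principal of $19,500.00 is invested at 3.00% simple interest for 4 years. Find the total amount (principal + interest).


Total amount formula: A = P(1 + rt) = P + P·r·t
Interest: I = P × r × t = $19,500.00 × 0.03 × 4 = $2,340.00
A = P + I = $19,500.00 + $2,340.00 = $21,840.00

A = P + I = P(1 + rt) = $21,840.00


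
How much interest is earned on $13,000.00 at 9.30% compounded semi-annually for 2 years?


Compound interest earned = final amount − principal.
A = P(1 + r/n)^(nt) = $13,000.00 × (1 + 0.093/2)^(2 × 2) = $15,591.94
Interest = A − P = $15,591.94 − $13,000.00 = $2,591.94

Interest = A - P = $2,591.94


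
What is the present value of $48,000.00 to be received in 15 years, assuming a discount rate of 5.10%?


Present value formula: PV = FV / (1 + r)^t
PV = $48,000.00 / (1 + 0.051)^15
PV = $48,000.00 / 2.108826
PV = $22,761.48

PV = FV / (1 + r)^t = $22,761.48


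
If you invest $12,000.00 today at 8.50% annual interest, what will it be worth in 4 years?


Future value formula: FV = PV × (1 + r)^t
FV = $12,000.00 × (1 + 0.085)^4
FV = $12,000.00 × 1.3858587
FV = $16,630.30

FV = PV × (1 + r)^t = $16,630.30


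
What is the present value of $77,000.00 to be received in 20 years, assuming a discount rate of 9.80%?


Present value formula: PV = FV / (1 + r)^t
PV = $77,000.00 / (1 + 0.098)^20
PV = $77,000.00 / 6.487043
PV = $11,869.81

PV = FV / (1 + r)^t = $11,869.81


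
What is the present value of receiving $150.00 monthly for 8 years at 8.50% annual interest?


Present value of an ordinary annuity: PV = PMT × (1 − (1 + r)^(−n)) / r
Monthly rate r = 0.085/12 ≈ 0.00708333, n = 96
PV = $150.00 × (1 − (1 + 0.085/12)^(−96)) / (0.085/12)
PV = $150.00 × 69.482425
PV = $10,422.36

PV = PMT × (1-(1+r)^(-n))/r = $10,422.36


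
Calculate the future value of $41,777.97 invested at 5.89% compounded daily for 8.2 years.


Compound interest formula: A = P(1 + r/n)^(nt)
A = $41,777.97 × (1 + 0.0589/365)^(365 × 8.2)
Growth factor: (1 + 0.0589/365)^2993 = 1.6208343
A = $41,777.97 × 1.6208343
A = $67,715.17

A = P(1 + r/n)^(nt) = $67,715.17


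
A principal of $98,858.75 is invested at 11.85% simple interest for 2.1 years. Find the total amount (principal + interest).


Total amount formula: A = P(1 + rt) = P + P·r·t
Interest: I = P × r × t = $98,858.75 × 0.1185 × 2.1 = $24,601.00
A = P + I = $98,858.75 + $24,601.00 = $123,459.75

A = P + I = P(1 + rt) = $123,459.75


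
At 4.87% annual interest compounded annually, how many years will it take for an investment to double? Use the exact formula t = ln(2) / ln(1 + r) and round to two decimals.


Doubling condition: (1 + r)^t = 2
Take ln of both sides: t × ln(1 + r) = ln(2)
t = ln(2) / ln(1 + r)
t = 0.693147 / 0.047551
t = 14.58

t = ln(2) / ln(1 + r) = 14.58 years


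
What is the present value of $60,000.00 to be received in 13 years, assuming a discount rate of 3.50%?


Present value formula: PV = FV / (1 + r)^t
PV = $60,000.00 / (1 + 0.035)^13
PV = $60,000.00 / 1.563956
PV = $38,364.25

PV = FV / (1 + r)^t = $38,364.25


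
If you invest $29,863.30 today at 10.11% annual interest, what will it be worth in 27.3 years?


Future value formula: FV = PV × (1 + r)^t
FV = $29,863.30 × (1 + 0.1011)^27.3
FV = $29,863.30 × 13.8634276
FV = $414,007.70

FV = PV × (1 + r)^t = $414,007.70


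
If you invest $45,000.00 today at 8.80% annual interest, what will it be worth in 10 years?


Future value formula: FV = PV × (1 + r)^t
FV = $45,000.00 × (1 + 0.088)^10
FV = $45,000.00 × 2.3242827
FV = $104,592.72

FV = PV × (1 + r)^t = $104,592.72


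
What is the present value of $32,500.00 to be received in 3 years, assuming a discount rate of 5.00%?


Present value formula: PV = FV / (1 + r)^t
PV = $32,500.00 / (1 + 0.05)^3
PV = $32,500.00 / 1.157625
PV = $28,074.72

PV = FV / (1 + r)^t = $28,074.72


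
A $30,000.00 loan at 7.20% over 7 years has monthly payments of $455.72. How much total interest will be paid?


Total paid over the life of the loan = PMT × n.
Total paid = $455.72 × 84 = $38,280.48
Total interest = total paid − principal = $38,280.48 − $30,000.00 = $8,280.48

Total interest = (PMT × n) - PV = $8,280.48
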